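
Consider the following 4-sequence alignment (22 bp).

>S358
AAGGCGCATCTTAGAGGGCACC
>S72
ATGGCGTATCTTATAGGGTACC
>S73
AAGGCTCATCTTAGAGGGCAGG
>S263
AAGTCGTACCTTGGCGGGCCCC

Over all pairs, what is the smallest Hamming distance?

Pairwise Hamming distances:
  S358 vs S72: 4
  S358 vs S73: 3
  S358 vs S263: 6
  S72 vs S73: 7
  S72 vs S263: 8
  S73 vs S263: 9
The smallest is 3, between S358 and S73.

3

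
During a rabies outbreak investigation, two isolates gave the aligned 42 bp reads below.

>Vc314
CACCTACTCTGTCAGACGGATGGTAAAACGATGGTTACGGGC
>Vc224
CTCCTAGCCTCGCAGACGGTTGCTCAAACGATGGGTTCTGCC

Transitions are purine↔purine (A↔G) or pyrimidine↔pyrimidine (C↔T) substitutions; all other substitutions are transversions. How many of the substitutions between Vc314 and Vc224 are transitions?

Differing sites — 2:A/T (Tv); 7:C/G (Tv); 8:T/C (Ti); 11:G/C (Tv); 12:T/G (Tv); 20:A/T (Tv); 23:G/C (Tv); 25:A/C (Tv); 35:T/G (Tv); 37:A/T (Tv); 39:G/T (Tv); 41:G/C (Tv).
Of the 12 differences, 1 transition and 11 transversions, so the answer is 1.

1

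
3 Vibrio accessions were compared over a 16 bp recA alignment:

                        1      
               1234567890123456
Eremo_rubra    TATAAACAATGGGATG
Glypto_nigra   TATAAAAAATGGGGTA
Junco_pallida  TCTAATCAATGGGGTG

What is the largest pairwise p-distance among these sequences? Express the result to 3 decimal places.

Pairwise Hamming distances:
  Eremo_rubra vs Glypto_nigra: 3
  Eremo_rubra vs Junco_pallida: 3
  Glypto_nigra vs Junco_pallida: 4
The largest is 4 mismatches, between Glypto_nigra and Junco_pallida; p = 4/16 = 0.250.

0.250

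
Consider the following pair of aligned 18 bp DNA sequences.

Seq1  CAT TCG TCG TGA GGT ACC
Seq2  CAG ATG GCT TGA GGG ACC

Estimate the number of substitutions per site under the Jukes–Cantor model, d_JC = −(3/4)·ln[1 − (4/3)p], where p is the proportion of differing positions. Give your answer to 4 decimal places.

0.4408

The sequences differ at positions 3 (T/G), 4 (T/A), 5 (C/T), 7 (T/G), 9 (G/T), 15 (T/G).
p = 6/18 = 0.333333.
d = −0.75 · ln(1 − (4/3)·0.333333) = −0.75 · ln(0.555556) = −0.75 · (-0.587786) = 0.4408.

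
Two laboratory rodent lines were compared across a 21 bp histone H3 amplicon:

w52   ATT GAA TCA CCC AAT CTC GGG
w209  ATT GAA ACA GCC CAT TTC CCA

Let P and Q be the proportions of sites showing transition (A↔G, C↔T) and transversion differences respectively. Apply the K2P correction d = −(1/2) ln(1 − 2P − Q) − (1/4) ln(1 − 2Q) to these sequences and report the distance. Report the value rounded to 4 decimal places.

Differing sites — 7:T/A (Tv); 10:C/G (Tv); 13:A/C (Tv); 16:C/T (Ti); 19:G/C (Tv); 20:G/C (Tv); 21:G/A (Ti).
Of the 7 differences, 2 transitions and 5 transversions over 21 sites: P = 2/21 = 0.095238, Q = 5/21 = 0.238095.
d = −0.5·ln(0.571429) − 0.25·ln(0.523810) = −0.5·(-0.559615) − 0.25·(-0.646626) = 0.4415.

0.4415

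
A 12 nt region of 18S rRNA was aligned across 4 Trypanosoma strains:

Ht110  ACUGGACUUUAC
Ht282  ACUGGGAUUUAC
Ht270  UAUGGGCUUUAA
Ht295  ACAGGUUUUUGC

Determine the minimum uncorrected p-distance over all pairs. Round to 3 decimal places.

Pairwise Hamming distances:
  Ht110 vs Ht282: 2
  Ht110 vs Ht270: 4
  Ht110 vs Ht295: 4
  Ht282 vs Ht270: 4
  Ht282 vs Ht295: 4
  Ht270 vs Ht295: 7
The smallest is 2 mismatches, between Ht110 and Ht282; p = 2/12 = 0.167.

0.167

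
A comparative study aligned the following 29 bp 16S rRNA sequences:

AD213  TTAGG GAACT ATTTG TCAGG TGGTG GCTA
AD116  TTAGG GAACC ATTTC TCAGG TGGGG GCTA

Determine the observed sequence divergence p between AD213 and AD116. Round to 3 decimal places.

0.103

Mismatches occur at site 10 (T/C), site 15 (G/C), site 24 (T/G).
There are 3 differences over 29 sites, so p = 3/29 = 0.103.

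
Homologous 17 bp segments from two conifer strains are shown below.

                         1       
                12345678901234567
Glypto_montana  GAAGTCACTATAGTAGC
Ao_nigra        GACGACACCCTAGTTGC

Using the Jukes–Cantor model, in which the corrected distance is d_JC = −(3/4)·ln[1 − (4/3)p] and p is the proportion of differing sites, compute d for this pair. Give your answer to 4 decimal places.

Differing sites — 3:A/C; 5:T/A; 9:T/C; 10:A/C; 15:A/T.
p = 5/17 = 0.294118.
d = −0.75 · ln(1 − (4/3)·0.294118) = −0.75 · ln(0.607843) = −0.75 · (-0.497839) = 0.3734.

0.3734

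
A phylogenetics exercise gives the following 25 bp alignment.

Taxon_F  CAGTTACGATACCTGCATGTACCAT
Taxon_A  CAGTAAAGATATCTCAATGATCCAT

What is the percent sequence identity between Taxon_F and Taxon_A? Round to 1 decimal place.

72.0%

Differing sites — 5:T/A; 7:C/A; 12:C/T; 15:G/C; 16:C/A; 20:T/A; 21:A/T.
18 of the 25 sites match, so the percent identity is 18/25 × 100 = 72.0%.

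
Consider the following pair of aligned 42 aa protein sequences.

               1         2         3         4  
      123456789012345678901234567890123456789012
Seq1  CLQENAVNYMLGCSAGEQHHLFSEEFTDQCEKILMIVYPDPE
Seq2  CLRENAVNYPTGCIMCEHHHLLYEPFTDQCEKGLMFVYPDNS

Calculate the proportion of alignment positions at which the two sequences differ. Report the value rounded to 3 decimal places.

0.333

Differing sites — 3:Q/R; 10:M/P; 11:L/T; 14:S/I; 15:A/M; 16:G/C; 18:Q/H; 22:F/L; 23:S/Y; 25:E/P; 33:I/G; 36:I/F; 41:P/N; 42:E/S.
There are 14 differences over 42 sites, so p = 14/42 = 0.333.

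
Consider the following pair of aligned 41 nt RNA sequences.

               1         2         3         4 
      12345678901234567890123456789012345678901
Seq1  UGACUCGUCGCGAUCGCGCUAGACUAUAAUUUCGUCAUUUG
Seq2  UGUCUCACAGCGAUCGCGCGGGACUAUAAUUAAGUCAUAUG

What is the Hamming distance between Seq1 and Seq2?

The sequences differ at positions 3 (A/U), 7 (G/A), 8 (U/C), 9 (C/A), 20 (U/G), 21 (A/G), 32 (U/A), 33 (C/A), 39 (U/A).
That gives 9 mismatches out of 41 aligned sites, so the Hamming distance is 9.

9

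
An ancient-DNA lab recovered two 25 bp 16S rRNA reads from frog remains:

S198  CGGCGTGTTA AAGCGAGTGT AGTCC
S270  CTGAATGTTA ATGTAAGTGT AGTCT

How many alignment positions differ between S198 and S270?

7

Mismatches occur at site 2 (G↔T), site 4 (C↔A), site 5 (G↔A), site 12 (A↔T), site 14 (C↔T), site 15 (G↔A), site 25 (C↔T).
That gives 7 mismatches out of 25 aligned sites, so the Hamming distance is 7.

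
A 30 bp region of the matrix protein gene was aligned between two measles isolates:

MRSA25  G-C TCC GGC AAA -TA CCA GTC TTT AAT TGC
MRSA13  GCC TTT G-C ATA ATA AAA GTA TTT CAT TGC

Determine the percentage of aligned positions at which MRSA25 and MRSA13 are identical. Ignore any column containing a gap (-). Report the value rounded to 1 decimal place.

Excluding the 3 gap columns leaves 27 comparable sites.
The sequences differ at positions 5 (C/T), 6 (C/T), 11 (A/T), 16 (C/A), 17 (C/A), 21 (C/A), 25 (A/C).
20 of the 27 comparable sites match, so the percent identity is 20/27 × 100 = 74.1%.

74.1%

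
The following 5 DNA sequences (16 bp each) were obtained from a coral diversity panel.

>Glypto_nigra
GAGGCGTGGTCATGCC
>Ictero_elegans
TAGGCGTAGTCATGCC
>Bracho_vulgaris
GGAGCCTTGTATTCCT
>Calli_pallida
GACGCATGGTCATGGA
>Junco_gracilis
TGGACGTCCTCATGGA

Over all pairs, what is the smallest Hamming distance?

Pairwise Hamming distances:
  Glypto_nigra vs Ictero_elegans: 2
  Glypto_nigra vs Bracho_vulgaris: 8
  Glypto_nigra vs Calli_pallida: 4
  Glypto_nigra vs Junco_gracilis: 7
  Ictero_elegans vs Bracho_vulgaris: 9
  Ictero_elegans vs Calli_pallida: 6
  Ictero_elegans vs Junco_gracilis: 6
  Bracho_vulgaris vs Calli_pallida: 9
  Bracho_vulgaris vs Junco_gracilis: 11
  Calli_pallida vs Junco_gracilis: 7
The smallest is 2, between Glypto_nigra and Ictero_elegans.

2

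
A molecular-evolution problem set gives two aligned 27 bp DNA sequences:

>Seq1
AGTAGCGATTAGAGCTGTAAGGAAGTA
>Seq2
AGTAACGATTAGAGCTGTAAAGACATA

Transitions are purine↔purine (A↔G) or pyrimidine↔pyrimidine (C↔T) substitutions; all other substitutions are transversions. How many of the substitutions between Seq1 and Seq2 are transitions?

3

The sequences differ at positions 5 (G/A, transition), 21 (G/A, transition), 24 (A/C, transversion), 25 (G/A, transition).
Of the 4 differences, 3 transitions and 1 transversion, so the answer is 3.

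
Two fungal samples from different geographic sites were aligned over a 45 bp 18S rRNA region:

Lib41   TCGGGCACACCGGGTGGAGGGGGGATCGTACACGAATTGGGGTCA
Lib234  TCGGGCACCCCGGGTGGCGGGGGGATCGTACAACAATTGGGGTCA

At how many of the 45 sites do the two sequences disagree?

Differing sites — 9:A/C; 18:A/C; 33:C/A; 34:G/C.
That gives 4 mismatches out of 45 aligned sites, so the Hamming distance is 4.

4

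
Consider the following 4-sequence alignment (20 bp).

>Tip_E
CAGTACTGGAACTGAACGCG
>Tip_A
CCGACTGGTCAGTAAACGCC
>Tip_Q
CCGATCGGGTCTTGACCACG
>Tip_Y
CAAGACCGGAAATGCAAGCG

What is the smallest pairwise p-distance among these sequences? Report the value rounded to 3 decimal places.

Pairwise Hamming distances:
  Tip_E vs Tip_A: 10
  Tip_E vs Tip_Q: 9
  Tip_E vs Tip_Y: 6
  Tip_A vs Tip_Q: 10
  Tip_A vs Tip_Y: 13
  Tip_Q vs Tip_Y: 12
The smallest is 6 mismatches, between Tip_E and Tip_Y; p = 6/20 = 0.300.

0.300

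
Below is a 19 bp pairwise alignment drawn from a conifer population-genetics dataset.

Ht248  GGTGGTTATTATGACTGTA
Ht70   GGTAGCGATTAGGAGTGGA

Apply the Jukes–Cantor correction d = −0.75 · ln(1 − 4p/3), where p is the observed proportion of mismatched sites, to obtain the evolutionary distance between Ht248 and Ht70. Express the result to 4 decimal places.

0.4099

Differing sites — 4:G/A; 6:T/C; 7:T/G; 12:T/G; 15:C/G; 18:T/G.
p = 6/19 = 0.315789.
d = −0.75 · ln(1 − (4/3)·0.315789) = −0.75 · ln(0.578948) = −0.75 · (-0.546543) = 0.4099.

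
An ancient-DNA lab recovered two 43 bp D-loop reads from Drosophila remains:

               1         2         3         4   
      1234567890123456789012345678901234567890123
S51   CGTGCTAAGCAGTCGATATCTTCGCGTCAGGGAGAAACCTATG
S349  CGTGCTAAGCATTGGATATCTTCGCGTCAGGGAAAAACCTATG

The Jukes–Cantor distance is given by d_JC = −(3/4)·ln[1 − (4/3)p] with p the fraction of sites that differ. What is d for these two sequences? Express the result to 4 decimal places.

0.0732

The sequences differ at positions 12 (G/T), 14 (C/G), 34 (G/A).
p = 3/43 = 0.069767.
d = −0.75 · ln(1 − (4/3)·0.069767) = −0.75 · ln(0.906977) = −0.75 · (-0.097638) = 0.0732.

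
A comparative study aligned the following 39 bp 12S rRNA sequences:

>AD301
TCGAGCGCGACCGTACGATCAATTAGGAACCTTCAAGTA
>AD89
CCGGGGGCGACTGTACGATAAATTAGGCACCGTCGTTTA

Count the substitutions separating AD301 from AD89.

10

Differing sites — 1:T/C; 4:A/G; 6:C/G; 12:C/T; 20:C/A; 28:A/C; 32:T/G; 35:A/G; 36:A/T; 37:G/T.
That gives 10 mismatches out of 39 aligned sites, so the Hamming distance is 10.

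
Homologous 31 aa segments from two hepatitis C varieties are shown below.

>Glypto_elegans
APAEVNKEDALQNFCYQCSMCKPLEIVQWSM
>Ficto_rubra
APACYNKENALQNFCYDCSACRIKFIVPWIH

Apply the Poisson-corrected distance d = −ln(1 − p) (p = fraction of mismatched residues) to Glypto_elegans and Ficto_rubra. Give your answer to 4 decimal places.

The sequences differ at positions 4 (E/C), 5 (V/Y), 9 (D/N), 17 (Q/D), 20 (M/A), 22 (K/R), 23 (P/I), 24 (L/K), 25 (E/F), 28 (Q/P), 30 (S/I), 31 (M/H).
p = 12/31 = 0.387097.
d = −ln(1 − 0.387097) = −ln(0.612903) = 0.4895.

0.4895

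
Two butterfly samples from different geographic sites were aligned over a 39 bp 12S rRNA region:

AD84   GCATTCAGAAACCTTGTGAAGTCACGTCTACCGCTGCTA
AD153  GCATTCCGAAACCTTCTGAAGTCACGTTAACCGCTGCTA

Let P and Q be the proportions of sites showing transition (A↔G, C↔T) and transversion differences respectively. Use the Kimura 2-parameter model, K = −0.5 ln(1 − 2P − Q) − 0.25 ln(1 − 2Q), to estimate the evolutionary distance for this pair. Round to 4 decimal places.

0.1104

The sequences differ at positions 7 (A/C, transversion), 16 (G/C, transversion), 28 (C/T, transition), 29 (T/A, transversion).
Of the 4 differences, 1 transition and 3 transversions over 39 sites: P = 1/39 = 0.025641, Q = 3/39 = 0.076923.
d = −0.5·ln(0.871795) − 0.25·ln(0.846154) = −0.5·(-0.137201) − 0.25·(-0.167054) = 0.1104.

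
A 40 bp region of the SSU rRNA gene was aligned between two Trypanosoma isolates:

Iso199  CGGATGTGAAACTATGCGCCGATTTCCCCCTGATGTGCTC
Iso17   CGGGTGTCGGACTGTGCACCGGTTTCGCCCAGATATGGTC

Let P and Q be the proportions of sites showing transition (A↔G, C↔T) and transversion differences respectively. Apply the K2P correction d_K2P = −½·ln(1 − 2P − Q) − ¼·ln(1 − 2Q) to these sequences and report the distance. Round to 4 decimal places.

0.3547

The sequences differ at positions 4 (A/G, transition), 8 (G/C, transversion), 9 (A/G, transition), 10 (A/G, transition), 14 (A/G, transition), 18 (G/A, transition), 22 (A/G, transition), 27 (C/G, transversion), 31 (T/A, transversion), 35 (G/A, transition), 38 (C/G, transversion).
Of the 11 differences, 7 transitions and 4 transversions over 40 sites: P = 7/40 = 0.175000, Q = 4/40 = 0.100000.
d = −0.5·ln(0.550000) − 0.25·ln(0.800000) = −0.5·(-0.597837) − 0.25·(-0.223144) = 0.3547.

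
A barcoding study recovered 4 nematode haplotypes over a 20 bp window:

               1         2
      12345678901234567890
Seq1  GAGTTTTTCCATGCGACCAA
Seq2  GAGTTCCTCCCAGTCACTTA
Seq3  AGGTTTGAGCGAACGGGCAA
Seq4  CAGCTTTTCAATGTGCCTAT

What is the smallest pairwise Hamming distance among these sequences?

Pairwise Hamming distances:
  Seq1 vs Seq2: 8
  Seq1 vs Seq3: 10
  Seq1 vs Seq4: 7
  Seq2 vs Seq3: 14
  Seq2 vs Seq4: 11
  Seq3 vs Seq4: 15
The smallest is 7, between Seq1 and Seq4.

7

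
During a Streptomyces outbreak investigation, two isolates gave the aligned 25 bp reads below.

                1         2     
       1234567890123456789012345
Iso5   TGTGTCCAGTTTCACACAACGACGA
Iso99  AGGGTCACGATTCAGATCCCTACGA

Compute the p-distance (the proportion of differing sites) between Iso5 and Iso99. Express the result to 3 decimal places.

0.400

The sequences differ at positions 1 (T/A), 3 (T/G), 7 (C/A), 8 (A/C), 10 (T/A), 15 (C/G), 17 (C/T), 18 (A/C), 19 (A/C), 21 (G/T).
There are 10 differences over 25 sites, so p = 10/25 = 0.400.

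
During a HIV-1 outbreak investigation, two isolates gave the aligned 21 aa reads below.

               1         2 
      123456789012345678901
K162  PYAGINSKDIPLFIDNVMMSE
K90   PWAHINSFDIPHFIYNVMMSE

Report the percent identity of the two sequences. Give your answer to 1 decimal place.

76.2%

Mismatches occur at site 2 (Y→W), site 4 (G→H), site 8 (K→F), site 12 (L→H), site 15 (D→Y).
16 of the 21 sites match, so the percent identity is 16/21 × 100 = 76.2%.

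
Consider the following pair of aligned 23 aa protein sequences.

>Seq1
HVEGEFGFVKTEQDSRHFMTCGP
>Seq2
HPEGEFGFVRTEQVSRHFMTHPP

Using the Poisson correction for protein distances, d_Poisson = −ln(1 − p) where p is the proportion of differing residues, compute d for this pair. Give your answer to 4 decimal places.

0.2451

The sequences differ at positions 2 (V/P), 10 (K/R), 14 (D/V), 21 (C/H), 22 (G/P).
p = 5/23 = 0.217391.
d = −ln(1 − 0.217391) = −ln(0.782609) = 0.2451.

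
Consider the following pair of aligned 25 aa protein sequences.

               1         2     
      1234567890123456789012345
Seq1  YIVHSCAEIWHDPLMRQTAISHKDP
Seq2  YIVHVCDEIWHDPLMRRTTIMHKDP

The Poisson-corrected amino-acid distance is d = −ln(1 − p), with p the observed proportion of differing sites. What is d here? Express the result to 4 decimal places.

0.2231

Mismatches occur at site 5 (S↔V), site 7 (A↔D), site 17 (Q↔R), site 19 (A↔T), site 21 (S↔M).
p = 5/25 = 0.200000.
d = −ln(1 − 0.200000) = −ln(0.800000) = 0.2231.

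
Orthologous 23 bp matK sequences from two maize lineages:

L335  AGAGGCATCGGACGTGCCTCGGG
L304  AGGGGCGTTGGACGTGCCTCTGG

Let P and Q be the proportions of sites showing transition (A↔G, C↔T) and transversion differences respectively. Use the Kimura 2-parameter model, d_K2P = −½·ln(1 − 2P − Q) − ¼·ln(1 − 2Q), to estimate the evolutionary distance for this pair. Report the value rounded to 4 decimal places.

Differing sites — 3:A/G (Ti); 7:A/G (Ti); 9:C/T (Ti); 21:G/T (Tv).
Of the 4 differences, 3 transitions and 1 transversion over 23 sites: P = 3/23 = 0.130435, Q = 1/23 = 0.043478.
d = −0.5·ln(0.695652) − 0.25·ln(0.913044) = −0.5·(-0.362906) − 0.25·(-0.090971) = 0.2042.

0.2042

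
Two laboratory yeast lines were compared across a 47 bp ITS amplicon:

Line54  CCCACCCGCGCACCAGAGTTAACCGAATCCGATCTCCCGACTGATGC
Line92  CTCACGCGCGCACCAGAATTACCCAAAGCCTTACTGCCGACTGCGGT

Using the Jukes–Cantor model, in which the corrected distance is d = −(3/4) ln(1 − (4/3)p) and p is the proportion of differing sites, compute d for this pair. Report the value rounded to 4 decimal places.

The sequences differ at positions 2 (C/T), 6 (C/G), 18 (G/A), 22 (A/C), 25 (G/A), 28 (T/G), 31 (G/T), 32 (A/T), 33 (T/A), 36 (C/G), 44 (A/C), 45 (T/G), 47 (C/T).
p = 13/47 = 0.276596.
d = −0.75 · ln(1 − (4/3)·0.276596) = −0.75 · ln(0.631205) = −0.75 · (-0.460125) = 0.3451.

0.3451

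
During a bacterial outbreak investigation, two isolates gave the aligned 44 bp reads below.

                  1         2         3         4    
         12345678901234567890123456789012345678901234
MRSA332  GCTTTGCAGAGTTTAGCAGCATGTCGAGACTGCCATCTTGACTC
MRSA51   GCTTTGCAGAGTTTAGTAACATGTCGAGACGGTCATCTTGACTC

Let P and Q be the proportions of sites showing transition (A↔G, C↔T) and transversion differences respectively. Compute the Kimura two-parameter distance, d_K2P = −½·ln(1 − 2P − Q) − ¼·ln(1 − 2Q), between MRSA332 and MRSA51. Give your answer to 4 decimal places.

0.0983

The sequences differ at positions 17 (C/T, transition), 19 (G/A, transition), 31 (T/G, transversion), 33 (C/T, transition).
Of the 4 differences, 3 transitions and 1 transversion over 44 sites: P = 3/44 = 0.068182, Q = 1/44 = 0.022727.
d = −0.5·ln(0.840909) − 0.25·ln(0.954546) = −0.5·(-0.173272) − 0.25·(-0.046519) = 0.0983.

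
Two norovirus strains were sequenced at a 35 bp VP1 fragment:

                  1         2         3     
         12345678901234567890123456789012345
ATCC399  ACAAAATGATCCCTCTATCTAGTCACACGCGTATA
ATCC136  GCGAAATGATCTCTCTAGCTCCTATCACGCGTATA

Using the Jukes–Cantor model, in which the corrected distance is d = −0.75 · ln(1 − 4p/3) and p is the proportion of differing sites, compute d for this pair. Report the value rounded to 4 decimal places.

0.2726

Differing sites — 1:A/G; 3:A/G; 12:C/T; 18:T/G; 21:A/C; 22:G/C; 24:C/A; 25:A/T.
p = 8/35 = 0.228571.
d = −0.75 · ln(1 − (4/3)·0.228571) = −0.75 · ln(0.695239) = −0.75 · (-0.363500) = 0.2726.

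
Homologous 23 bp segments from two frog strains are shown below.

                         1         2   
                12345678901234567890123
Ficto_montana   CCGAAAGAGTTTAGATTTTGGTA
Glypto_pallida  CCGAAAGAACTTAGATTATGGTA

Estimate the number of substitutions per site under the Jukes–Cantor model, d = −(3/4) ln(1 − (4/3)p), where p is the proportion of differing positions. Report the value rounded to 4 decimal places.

0.1433

The sequences differ at positions 9 (G/A), 10 (T/C), 18 (T/A).
p = 3/23 = 0.130435.
d = −0.75 · ln(1 − (4/3)·0.130435) = −0.75 · ln(0.826087) = −0.75 · (-0.191055) = 0.1433.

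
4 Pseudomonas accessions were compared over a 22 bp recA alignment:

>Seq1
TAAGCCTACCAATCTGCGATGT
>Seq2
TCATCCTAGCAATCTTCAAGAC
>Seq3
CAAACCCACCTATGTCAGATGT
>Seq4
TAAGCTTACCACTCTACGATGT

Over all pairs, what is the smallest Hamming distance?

Pairwise Hamming distances:
  Seq1 vs Seq2: 8
  Seq1 vs Seq3: 7
  Seq1 vs Seq4: 3
  Seq2 vs Seq3: 13
  Seq2 vs Seq4: 10
  Seq3 vs Seq4: 9
The smallest is 3, between Seq1 and Seq4.

3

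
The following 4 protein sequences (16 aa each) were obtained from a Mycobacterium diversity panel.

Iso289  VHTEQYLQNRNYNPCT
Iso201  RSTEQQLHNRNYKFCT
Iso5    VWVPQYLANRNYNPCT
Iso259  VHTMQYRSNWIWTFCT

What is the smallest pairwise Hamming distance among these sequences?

4

Pairwise Hamming distances:
  Iso289 vs Iso201: 6
  Iso289 vs Iso5: 4
  Iso289 vs Iso259: 8
  Iso201 vs Iso5: 8
  Iso201 vs Iso259: 10
  Iso5 vs Iso259: 10
The smallest is 4, between Iso289 and Iso5.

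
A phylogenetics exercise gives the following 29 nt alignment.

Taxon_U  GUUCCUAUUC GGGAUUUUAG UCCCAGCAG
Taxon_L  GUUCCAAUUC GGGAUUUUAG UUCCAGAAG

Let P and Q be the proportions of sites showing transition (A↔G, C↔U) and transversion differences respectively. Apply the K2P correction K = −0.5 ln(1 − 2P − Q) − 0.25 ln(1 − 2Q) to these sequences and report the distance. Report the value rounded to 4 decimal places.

Mismatches occur at site 6 (U/A, transversion), site 22 (C/U, transition), site 27 (C/A, transversion).
Of the 3 differences, 1 transition and 2 transversions over 29 sites: P = 1/29 = 0.034483, Q = 2/29 = 0.068966.
d = −0.5·ln(0.862068) − 0.25·ln(0.862068) = −0.5·(-0.148421) − 0.25·(-0.148421) = 0.1113.

0.1113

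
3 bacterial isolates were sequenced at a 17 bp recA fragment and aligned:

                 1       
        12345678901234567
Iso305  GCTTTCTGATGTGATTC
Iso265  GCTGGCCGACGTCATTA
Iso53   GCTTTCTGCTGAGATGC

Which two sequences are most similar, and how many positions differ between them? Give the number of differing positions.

Pairwise Hamming distances:
  Iso305 vs Iso265: 6
  Iso305 vs Iso53: 3
  Iso265 vs Iso53: 9
The smallest is 3, between Iso305 and Iso53.

3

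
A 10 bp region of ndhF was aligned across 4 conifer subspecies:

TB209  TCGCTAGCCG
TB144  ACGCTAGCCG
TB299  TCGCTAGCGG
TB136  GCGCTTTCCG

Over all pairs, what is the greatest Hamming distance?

Pairwise Hamming distances:
  TB209 vs TB144: 1
  TB209 vs TB299: 1
  TB209 vs TB136: 3
  TB144 vs TB299: 2
  TB144 vs TB136: 3
  TB299 vs TB136: 4
The largest is 4, between TB299 and TB136.

4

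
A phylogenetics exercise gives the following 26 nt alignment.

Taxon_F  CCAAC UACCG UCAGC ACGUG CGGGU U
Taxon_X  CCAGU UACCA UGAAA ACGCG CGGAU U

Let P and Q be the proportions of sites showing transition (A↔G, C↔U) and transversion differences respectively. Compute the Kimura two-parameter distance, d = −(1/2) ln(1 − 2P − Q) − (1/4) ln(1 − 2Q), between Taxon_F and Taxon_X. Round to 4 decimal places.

Differing sites — 4:A/G (Ti); 5:C/U (Ti); 10:G/A (Ti); 12:C/G (Tv); 14:G/A (Ti); 15:C/A (Tv); 19:U/C (Ti); 24:G/A (Ti).
Of the 8 differences, 6 transitions and 2 transversions over 26 sites: P = 6/26 = 0.230769, Q = 2/26 = 0.076923.
d = −0.5·ln(0.461539) − 0.25·ln(0.846154) = −0.5·(-0.773189) − 0.25·(-0.167054) = 0.4284.

0.4284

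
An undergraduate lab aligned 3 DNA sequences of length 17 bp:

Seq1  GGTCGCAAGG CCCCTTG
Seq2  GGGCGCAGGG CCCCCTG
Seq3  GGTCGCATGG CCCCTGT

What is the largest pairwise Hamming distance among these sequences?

Pairwise Hamming distances:
  Seq1 vs Seq2: 3
  Seq1 vs Seq3: 3
  Seq2 vs Seq3: 5
The largest is 5, between Seq2 and Seq3.

5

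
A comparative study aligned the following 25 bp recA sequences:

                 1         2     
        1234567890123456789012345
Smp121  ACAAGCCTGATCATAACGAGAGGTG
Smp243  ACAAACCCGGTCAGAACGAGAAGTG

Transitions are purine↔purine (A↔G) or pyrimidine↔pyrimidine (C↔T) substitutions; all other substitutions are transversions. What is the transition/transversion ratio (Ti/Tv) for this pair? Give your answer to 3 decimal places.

4.000

The sequences differ at positions 5 (G/A, transition), 8 (T/C, transition), 10 (A/G, transition), 14 (T/G, transversion), 22 (G/A, transition).
Of the 5 differences, 4 transitions and 1 transversion, so Ti/Tv = 4/1 = 4.000.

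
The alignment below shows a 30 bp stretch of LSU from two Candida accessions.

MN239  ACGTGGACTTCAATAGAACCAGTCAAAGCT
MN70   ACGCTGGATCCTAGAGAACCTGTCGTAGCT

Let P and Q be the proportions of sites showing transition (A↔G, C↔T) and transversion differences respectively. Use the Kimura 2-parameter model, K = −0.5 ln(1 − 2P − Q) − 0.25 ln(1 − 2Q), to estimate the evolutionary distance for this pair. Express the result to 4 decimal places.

The sequences differ at positions 4 (T/C, transition), 5 (G/T, transversion), 7 (A/G, transition), 8 (C/A, transversion), 10 (T/C, transition), 12 (A/T, transversion), 14 (T/G, transversion), 21 (A/T, transversion), 25 (A/G, transition), 26 (A/T, transversion).
Of the 10 differences, 4 transitions and 6 transversions over 30 sites: P = 4/30 = 0.133333, Q = 6/30 = 0.200000.
d = −0.5·ln(0.533334) − 0.25·ln(0.600000) = −0.5·(-0.628607) − 0.25·(-0.510826) = 0.4420.

0.4420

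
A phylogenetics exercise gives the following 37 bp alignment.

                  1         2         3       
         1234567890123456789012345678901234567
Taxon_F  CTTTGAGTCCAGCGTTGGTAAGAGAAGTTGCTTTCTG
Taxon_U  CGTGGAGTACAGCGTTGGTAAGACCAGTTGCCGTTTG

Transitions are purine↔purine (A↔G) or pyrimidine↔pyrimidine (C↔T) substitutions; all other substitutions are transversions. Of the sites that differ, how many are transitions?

2

The sequences differ at positions 2 (T/G, transversion), 4 (T/G, transversion), 9 (C/A, transversion), 24 (G/C, transversion), 25 (A/C, transversion), 32 (T/C, transition), 33 (T/G, transversion), 35 (C/T, transition).
Of the 8 differences, 2 transitions and 6 transversions, so the answer is 2.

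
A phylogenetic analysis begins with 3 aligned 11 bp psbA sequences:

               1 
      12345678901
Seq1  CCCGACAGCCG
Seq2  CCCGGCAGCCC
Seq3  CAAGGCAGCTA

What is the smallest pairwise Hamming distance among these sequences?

2

Pairwise Hamming distances:
  Seq1 vs Seq2: 2
  Seq1 vs Seq3: 5
  Seq2 vs Seq3: 4
The smallest is 2, between Seq1 and Seq2.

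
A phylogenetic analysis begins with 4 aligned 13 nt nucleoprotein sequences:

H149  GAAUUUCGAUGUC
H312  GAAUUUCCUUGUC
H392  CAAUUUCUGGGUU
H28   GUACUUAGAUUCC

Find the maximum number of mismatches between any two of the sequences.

10

Pairwise Hamming distances:
  H149 vs H312: 2
  H149 vs H392: 5
  H149 vs H28: 5
  H312 vs H392: 5
  H312 vs H28: 7
  H392 vs H28: 10
The largest is 10, between H392 and H28.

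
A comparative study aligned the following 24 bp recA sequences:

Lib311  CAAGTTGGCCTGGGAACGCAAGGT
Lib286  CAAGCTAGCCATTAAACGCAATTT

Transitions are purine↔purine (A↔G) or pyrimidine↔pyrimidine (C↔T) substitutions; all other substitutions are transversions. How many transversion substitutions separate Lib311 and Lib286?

5

The sequences differ at positions 5 (T/C, transition), 7 (G/A, transition), 11 (T/A, transversion), 12 (G/T, transversion), 13 (G/T, transversion), 14 (G/A, transition), 22 (G/T, transversion), 23 (G/T, transversion).
Of the 8 differences, 3 transitions and 5 transversions, so the answer is 5.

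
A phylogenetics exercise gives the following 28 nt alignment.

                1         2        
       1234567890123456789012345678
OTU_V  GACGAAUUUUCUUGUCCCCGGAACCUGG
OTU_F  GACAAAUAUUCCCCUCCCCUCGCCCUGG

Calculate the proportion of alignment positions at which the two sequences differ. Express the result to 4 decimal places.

0.3214

Mismatches occur at site 4 (G↔A), site 8 (U↔A), site 12 (U↔C), site 13 (U↔C), site 14 (G↔C), site 20 (G↔U), site 21 (G↔C), site 22 (A↔G), site 23 (A↔C).
There are 9 differences over 28 sites, so p = 9/28 = 0.3214.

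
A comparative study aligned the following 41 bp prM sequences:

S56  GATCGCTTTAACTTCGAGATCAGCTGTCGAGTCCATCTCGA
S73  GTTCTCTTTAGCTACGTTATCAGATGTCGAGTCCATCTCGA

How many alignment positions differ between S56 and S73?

7

The sequences differ at positions 2 (A/T), 5 (G/T), 11 (A/G), 14 (T/A), 17 (A/T), 18 (G/T), 24 (C/A).
That gives 7 mismatches out of 41 aligned sites, so the Hamming distance is 7.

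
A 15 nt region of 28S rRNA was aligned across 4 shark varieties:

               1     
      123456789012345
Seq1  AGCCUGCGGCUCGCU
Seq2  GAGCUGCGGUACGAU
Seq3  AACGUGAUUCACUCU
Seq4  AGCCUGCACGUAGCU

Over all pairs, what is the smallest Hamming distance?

Pairwise Hamming distances:
  Seq1 vs Seq2: 6
  Seq1 vs Seq3: 7
  Seq1 vs Seq4: 4
  Seq2 vs Seq3: 9
  Seq2 vs Seq4: 9
  Seq3 vs Seq4: 9
The smallest is 4, between Seq1 and Seq4.

4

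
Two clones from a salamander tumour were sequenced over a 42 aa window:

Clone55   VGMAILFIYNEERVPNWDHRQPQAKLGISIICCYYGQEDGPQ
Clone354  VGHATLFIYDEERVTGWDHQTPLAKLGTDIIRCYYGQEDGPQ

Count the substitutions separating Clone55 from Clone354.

11

Differing sites — 3:M/H; 5:I/T; 10:N/D; 15:P/T; 16:N/G; 20:R/Q; 21:Q/T; 23:Q/L; 28:I/T; 29:S/D; 32:C/R.
That gives 11 mismatches out of 42 aligned sites, so the Hamming distance is 11.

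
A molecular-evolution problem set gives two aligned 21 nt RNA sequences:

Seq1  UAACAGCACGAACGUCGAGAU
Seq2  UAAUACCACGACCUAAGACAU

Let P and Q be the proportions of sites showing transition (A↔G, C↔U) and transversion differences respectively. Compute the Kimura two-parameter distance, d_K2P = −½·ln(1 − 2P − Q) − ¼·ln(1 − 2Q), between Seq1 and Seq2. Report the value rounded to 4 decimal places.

0.4516

Differing sites — 4:C/U (Ti); 6:G/C (Tv); 12:A/C (Tv); 14:G/U (Tv); 15:U/A (Tv); 16:C/A (Tv); 19:G/C (Tv).
Of the 7 differences, 1 transition and 6 transversions over 21 sites: P = 1/21 = 0.047619, Q = 6/21 = 0.285714.
d = −0.5·ln(0.619048) − 0.25·ln(0.428572) = −0.5·(-0.479572) − 0.25·(-0.847297) = 0.4516.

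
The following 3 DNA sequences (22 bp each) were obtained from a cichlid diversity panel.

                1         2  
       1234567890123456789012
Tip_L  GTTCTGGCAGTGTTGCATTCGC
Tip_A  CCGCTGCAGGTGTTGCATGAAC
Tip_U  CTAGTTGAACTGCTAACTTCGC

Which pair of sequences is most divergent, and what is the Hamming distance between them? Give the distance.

14

Pairwise Hamming distances:
  Tip_L vs Tip_A: 9
  Tip_L vs Tip_U: 10
  Tip_A vs Tip_U: 14
The largest is 14, between Tip_A and Tip_U.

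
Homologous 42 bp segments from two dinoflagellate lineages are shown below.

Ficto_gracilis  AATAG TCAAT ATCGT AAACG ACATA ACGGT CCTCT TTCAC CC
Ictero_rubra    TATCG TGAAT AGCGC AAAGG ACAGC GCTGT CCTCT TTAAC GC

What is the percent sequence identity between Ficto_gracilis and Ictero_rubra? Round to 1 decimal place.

71.4%

The sequences differ at positions 1 (A/T), 4 (A/C), 7 (C/G), 12 (T/G), 15 (T/C), 19 (C/G), 24 (T/G), 25 (A/C), 26 (A/G), 28 (G/T), 38 (C/A), 41 (C/G).
30 of the 42 sites match, so the percent identity is 30/42 × 100 = 71.4%.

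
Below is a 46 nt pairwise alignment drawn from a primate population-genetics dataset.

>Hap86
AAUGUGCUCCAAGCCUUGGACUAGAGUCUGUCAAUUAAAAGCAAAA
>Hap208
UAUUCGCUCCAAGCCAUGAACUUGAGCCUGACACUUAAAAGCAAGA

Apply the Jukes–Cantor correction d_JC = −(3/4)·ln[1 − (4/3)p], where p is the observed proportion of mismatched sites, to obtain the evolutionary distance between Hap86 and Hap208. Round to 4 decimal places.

Differing sites — 1:A/U; 4:G/U; 5:U/C; 16:U/A; 19:G/A; 23:A/U; 27:U/C; 31:U/A; 34:A/C; 45:A/G.
p = 10/46 = 0.217391.
d = −0.75 · ln(1 − (4/3)·0.217391) = −0.75 · ln(0.710145) = −0.75 · (-0.342286) = 0.2567.

0.2567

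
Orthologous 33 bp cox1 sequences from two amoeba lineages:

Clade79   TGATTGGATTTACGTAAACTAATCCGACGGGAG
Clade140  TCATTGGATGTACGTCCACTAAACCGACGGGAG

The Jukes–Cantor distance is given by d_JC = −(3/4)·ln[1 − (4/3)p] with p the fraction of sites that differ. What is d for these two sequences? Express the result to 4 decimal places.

The sequences differ at positions 2 (G/C), 10 (T/G), 16 (A/C), 17 (A/C), 23 (T/A).
p = 5/33 = 0.151515.
d = −0.75 · ln(1 − (4/3)·0.151515) = −0.75 · ln(0.797980) = −0.75 · (-0.225672) = 0.1693.

0.1693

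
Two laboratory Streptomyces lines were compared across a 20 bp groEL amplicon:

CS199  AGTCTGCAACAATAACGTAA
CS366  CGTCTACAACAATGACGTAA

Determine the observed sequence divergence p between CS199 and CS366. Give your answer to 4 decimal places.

0.1500

The sequences differ at positions 1 (A/C), 6 (G/A), 14 (A/G).
There are 3 differences over 20 sites, so p = 3/20 = 0.1500.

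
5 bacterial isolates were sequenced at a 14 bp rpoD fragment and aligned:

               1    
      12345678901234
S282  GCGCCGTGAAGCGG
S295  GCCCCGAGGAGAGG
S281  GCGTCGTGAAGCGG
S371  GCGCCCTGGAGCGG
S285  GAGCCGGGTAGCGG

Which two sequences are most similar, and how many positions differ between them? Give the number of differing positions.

1

Pairwise Hamming distances:
  S282 vs S295: 4
  S282 vs S281: 1
  S282 vs S371: 2
  S282 vs S285: 3
  S295 vs S281: 5
  S295 vs S371: 4
  S295 vs S285: 5
  S281 vs S371: 3
  S281 vs S285: 4
  S371 vs S285: 4
The smallest is 1, between S282 and S281.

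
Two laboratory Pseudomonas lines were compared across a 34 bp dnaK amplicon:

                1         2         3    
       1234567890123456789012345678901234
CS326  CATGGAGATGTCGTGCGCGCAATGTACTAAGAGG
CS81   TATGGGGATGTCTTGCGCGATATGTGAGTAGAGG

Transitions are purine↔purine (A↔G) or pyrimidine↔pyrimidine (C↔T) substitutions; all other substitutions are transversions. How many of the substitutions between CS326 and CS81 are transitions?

3

Differing sites — 1:C/T (Ti); 6:A/G (Ti); 13:G/T (Tv); 20:C/A (Tv); 21:A/T (Tv); 26:A/G (Ti); 27:C/A (Tv); 28:T/G (Tv); 29:A/T (Tv).
Of the 9 differences, 3 transitions and 6 transversions, so the answer is 3.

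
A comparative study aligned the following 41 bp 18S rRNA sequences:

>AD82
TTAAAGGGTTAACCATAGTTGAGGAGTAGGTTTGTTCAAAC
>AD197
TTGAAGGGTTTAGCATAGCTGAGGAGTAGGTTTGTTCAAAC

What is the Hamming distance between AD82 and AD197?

Mismatches occur at site 3 (A/G), site 11 (A/T), site 13 (C/G), site 19 (T/C).
That gives 4 mismatches out of 41 aligned sites, so the Hamming distance is 4.

4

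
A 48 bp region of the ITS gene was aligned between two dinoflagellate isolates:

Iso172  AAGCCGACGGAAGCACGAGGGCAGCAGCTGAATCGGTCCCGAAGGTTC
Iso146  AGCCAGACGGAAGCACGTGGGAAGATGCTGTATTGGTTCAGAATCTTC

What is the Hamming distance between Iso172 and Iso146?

13

Mismatches occur at site 2 (A/G), site 3 (G/C), site 5 (C/A), site 18 (A/T), site 22 (C/A), site 25 (C/A), site 26 (A/T), site 31 (A/T), site 34 (C/T), site 38 (C/T), site 40 (C/A), site 44 (G/T), site 45 (G/C).
That gives 13 mismatches out of 48 aligned sites, so the Hamming distance is 13.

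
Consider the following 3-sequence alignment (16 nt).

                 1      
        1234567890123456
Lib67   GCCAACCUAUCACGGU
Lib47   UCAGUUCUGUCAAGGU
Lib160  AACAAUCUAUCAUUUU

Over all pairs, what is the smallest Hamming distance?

Pairwise Hamming distances:
  Lib67 vs Lib47: 7
  Lib67 vs Lib160: 6
  Lib47 vs Lib160: 9
The smallest is 6, between Lib67 and Lib160.

6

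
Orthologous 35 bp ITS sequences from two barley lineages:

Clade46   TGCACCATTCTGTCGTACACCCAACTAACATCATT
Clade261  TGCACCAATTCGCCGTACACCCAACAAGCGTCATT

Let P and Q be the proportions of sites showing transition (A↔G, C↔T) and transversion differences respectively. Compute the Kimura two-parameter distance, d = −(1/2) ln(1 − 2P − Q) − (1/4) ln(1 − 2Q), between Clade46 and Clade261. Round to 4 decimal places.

The sequences differ at positions 8 (T/A, transversion), 10 (C/T, transition), 11 (T/C, transition), 13 (T/C, transition), 26 (T/A, transversion), 28 (A/G, transition), 30 (A/G, transition).
Of the 7 differences, 5 transitions and 2 transversions over 35 sites: P = 5/35 = 0.142857, Q = 2/35 = 0.057143.
d = −0.5·ln(0.657143) − 0.25·ln(0.885714) = −0.5·(-0.419854) − 0.25·(-0.121361) = 0.2403.

0.2403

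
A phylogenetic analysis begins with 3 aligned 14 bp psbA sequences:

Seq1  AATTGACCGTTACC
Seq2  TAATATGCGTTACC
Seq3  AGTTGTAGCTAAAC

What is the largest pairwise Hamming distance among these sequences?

9

Pairwise Hamming distances:
  Seq1 vs Seq2: 5
  Seq1 vs Seq3: 7
  Seq2 vs Seq3: 9
The largest is 9, between Seq2 and Seq3.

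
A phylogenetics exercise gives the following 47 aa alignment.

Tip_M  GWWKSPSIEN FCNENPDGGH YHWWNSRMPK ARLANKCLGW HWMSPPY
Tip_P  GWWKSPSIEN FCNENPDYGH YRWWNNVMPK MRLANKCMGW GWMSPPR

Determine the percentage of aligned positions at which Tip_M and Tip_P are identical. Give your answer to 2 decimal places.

Differing sites — 18:G/Y; 22:H/R; 26:S/N; 27:R/V; 31:A/M; 38:L/M; 41:H/G; 47:Y/R.
39 of the 47 sites match, so the percent identity is 39/47 × 100 = 82.98%.

82.98%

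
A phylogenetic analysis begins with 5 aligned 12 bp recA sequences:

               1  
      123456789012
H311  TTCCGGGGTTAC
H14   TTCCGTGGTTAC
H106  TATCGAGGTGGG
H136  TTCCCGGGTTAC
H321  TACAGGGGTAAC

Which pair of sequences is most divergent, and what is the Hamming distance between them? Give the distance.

7

Pairwise Hamming distances:
  H311 vs H14: 1
  H311 vs H106: 6
  H311 vs H136: 1
  H311 vs H321: 3
  H14 vs H106: 6
  H14 vs H136: 2
  H14 vs H321: 4
  H106 vs H136: 7
  H106 vs H321: 6
  H136 vs H321: 4
The largest is 7, between H106 and H136.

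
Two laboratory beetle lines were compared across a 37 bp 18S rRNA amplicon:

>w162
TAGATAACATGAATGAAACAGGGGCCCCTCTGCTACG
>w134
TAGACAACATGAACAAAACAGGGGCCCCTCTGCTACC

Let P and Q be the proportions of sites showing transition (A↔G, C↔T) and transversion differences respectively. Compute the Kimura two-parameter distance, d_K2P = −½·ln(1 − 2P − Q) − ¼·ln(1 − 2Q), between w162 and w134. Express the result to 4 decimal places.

0.1188

The sequences differ at positions 5 (T/C, transition), 14 (T/C, transition), 15 (G/A, transition), 37 (G/C, transversion).
Of the 4 differences, 3 transitions and 1 transversion over 37 sites: P = 3/37 = 0.081081, Q = 1/37 = 0.027027.
d = −0.5·ln(0.810811) − 0.25·ln(0.945946) = −0.5·(-0.209720) − 0.25·(-0.055570) = 0.1188.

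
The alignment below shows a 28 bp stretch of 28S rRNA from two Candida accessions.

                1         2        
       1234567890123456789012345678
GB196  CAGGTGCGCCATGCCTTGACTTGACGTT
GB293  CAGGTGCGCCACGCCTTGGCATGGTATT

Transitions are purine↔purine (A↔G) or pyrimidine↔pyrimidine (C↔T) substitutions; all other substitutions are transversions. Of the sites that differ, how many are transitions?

Mismatches occur at site 12 (T→C, transition), site 19 (A→G, transition), site 21 (T→A, transversion), site 24 (A→G, transition), site 25 (C→T, transition), site 26 (G→A, transition).
Of the 6 differences, 5 transitions and 1 transversion, so the answer is 5.

5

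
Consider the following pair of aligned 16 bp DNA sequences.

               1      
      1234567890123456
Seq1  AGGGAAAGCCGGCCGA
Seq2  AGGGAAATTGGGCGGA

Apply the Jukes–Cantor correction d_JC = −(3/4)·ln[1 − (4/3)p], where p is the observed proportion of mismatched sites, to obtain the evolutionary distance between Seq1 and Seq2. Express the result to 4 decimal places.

Differing sites — 8:G/T; 9:C/T; 10:C/G; 14:C/G.
p = 4/16 = 0.250000.
d = −0.75 · ln(1 − (4/3)·0.250000) = −0.75 · ln(0.666667) = −0.75 · (-0.405465) = 0.3041.

0.3041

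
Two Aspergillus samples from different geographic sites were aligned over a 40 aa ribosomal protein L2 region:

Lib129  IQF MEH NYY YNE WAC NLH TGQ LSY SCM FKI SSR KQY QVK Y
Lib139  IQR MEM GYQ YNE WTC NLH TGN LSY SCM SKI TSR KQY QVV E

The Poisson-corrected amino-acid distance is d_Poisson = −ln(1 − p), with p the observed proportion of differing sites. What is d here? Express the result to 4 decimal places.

0.2877

The sequences differ at positions 3 (F/R), 6 (H/M), 7 (N/G), 9 (Y/Q), 14 (A/T), 21 (Q/N), 28 (F/S), 31 (S/T), 39 (K/V), 40 (Y/E).
p = 10/40 = 0.250000.
d = −ln(1 − 0.250000) = −ln(0.750000) = 0.2877.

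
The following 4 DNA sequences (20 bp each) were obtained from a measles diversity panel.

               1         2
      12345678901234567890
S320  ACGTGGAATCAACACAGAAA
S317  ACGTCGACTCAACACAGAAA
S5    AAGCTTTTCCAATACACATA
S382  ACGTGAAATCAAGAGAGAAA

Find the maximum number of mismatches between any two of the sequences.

Pairwise Hamming distances:
  S320 vs S317: 2
  S320 vs S5: 10
  S320 vs S382: 3
  S317 vs S5: 10
  S317 vs S382: 5
  S5 vs S382: 11
The largest is 11, between S5 and S382.

11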